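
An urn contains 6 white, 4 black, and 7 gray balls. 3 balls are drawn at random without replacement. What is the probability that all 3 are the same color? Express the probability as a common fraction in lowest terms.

There are C(17,3) = 680 ways to draw 3 balls.
All same color: C(6,3) + C(4,3) + C(7,3) = 20 + 4 + 35 = 59.
Probability = 59/680.

59/680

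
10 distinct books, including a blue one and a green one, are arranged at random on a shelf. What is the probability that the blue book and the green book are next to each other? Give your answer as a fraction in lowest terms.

There are 10! = 3628800 arrangements.
Treat the blue book and the green book as a block: 9! arrangements of the blocks × 2 orders within the block = 2·362880 = 725760.
Probability = 725760/3628800 = 1/5.

1/5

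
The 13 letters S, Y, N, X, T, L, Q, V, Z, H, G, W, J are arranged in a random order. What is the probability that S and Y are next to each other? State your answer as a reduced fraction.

There are 13! = 6227020800 arrangements.
Treat S and Y as a block: 12! arrangements of the blocks × 2 orders within the block = 2·479001600 = 958003200.
Probability = 958003200/6227020800 = 2/13.

2/13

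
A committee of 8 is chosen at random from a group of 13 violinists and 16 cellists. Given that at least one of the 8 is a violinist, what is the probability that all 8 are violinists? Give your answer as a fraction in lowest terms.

Work in counts. Selections with at least one violinist: C(29,8) − C(16,8) = 4292145 − 12870 = 4279275.
Of those, selections where all 8 are violinists: C(13,8) = 1287.
Conditional probability = 1287/4279275 = 1/3325.

1/3325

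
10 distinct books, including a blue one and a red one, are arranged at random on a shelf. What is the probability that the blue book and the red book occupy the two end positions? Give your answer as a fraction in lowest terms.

1/45

There are 10! = 3628800 arrangements.
Place the blue book and the red book at the ends in 2 ways, arrange the remaining 8 in 8! = 40320 ways: 2·40320 = 80640.
Probability = 80640/3628800 = 1/45.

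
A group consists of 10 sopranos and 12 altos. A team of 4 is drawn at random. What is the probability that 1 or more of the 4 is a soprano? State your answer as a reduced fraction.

Total selections: C(22,4) = 7315.
Favorable selections (1 or more soprano): C(10,1)·C(12,3) + C(10,2)·C(12,2) + C(10,3)·C(12,1) + C(10,4)·C(12,0) = 2200 + 2970 + 1440 + 210 = 6820.
Probability = 6820/7315 = 124/133.

124/133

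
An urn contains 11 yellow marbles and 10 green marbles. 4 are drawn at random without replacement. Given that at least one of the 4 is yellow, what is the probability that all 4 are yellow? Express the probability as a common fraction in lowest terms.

2/35

Work in counts. Selections with at least one yellow: C(21,4) − C(10,4) = 5985 − 210 = 5775.
Of those, selections where all 4 are yellow: C(11,4) = 330.
Conditional probability = 330/5775 = 2/35.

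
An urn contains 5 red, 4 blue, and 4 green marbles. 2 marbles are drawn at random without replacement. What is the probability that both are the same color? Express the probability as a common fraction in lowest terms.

There are C(13,2) = 78 ways to draw 2 marbles.
All same color: C(5,2) + C(4,2) + C(4,2) = 10 + 6 + 6 = 22.
Probability = 22/78 = 11/39.

11/39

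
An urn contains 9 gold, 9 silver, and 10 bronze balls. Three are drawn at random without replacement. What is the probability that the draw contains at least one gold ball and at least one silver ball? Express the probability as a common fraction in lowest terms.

81/182

There are C(28,3) = 3276 possible draws.
By inclusion-exclusion on the complements, draws missing all gold or all silver: C(19,3) + C(19,3) − C(10,3) = 969 + 969 − 120 = 1818.
So draws with at least one of each: 3276 − 1818 = 1458, probability 1458/3276 = 81/182.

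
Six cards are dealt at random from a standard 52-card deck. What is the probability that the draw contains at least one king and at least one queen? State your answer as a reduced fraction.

718637/5089630

There are C(52,6) = 20358520 possible draws.
By inclusion-exclusion on the complements, draws missing all kings or all queens: C(48,6) + C(48,6) − C(44,6) = 12271512 + 12271512 − 7059052 = 17483972.
So draws with at least one of each: 20358520 − 17483972 = 2874548, probability 2874548/20358520 = 718637/5089630.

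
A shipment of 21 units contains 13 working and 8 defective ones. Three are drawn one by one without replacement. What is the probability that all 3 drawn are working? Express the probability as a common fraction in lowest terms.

Multiply the conditional probabilities at each draw: 13/21 · 12/20 · 11/19 = 1716/7980 = 143/665.

143/665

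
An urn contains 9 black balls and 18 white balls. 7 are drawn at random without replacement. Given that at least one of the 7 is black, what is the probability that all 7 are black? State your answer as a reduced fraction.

2/47567

Work in counts. Selections with at least one black: C(27,7) − C(18,7) = 888030 − 31824 = 856206.
Of those, selections where all 7 are black: C(9,7) = 36.
Conditional probability = 36/856206 = 2/47567.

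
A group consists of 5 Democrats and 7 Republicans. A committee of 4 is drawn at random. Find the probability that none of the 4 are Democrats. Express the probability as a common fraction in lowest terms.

There are C(12,4) = 495 possible selections.
Selections with no Democrats (all Republicans): C(7,4) = 35.
Probability = 35/495 = 7/99.

7/99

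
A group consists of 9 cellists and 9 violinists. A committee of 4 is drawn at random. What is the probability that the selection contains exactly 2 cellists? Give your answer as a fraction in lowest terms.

36/85

Total number of selections: C(18,4) = 3060.
Selections with exactly 2 cellists: choose 2 of the 9 cellists and 2 of the 9 violinists, C(9,2)·C(9,2) = 36·36 = 1296.
Probability = 1296/3060 = 36/85.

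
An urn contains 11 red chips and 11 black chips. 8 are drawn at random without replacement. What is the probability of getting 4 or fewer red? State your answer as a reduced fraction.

There are C(22,8) = 319770 ways to choose the 8.
Count the complement (more than 4 red): C(11,5)·C(11,3) + C(11,6)·C(11,2) + C(11,7)·C(11,1) + C(11,8)·C(11,0) = 76230 + 25410 + 3630 + 165 = 105435.
Probability = 1 − 105435/319770 = 214335/319770 = 433/646.

433/646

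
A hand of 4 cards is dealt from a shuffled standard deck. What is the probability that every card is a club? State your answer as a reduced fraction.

11/4165

There are C(52,4) = 270725 possible 4-card hands.
Hands that are all clubs: C(13,4) = 715.
Probability = 715/270725 = 11/4165.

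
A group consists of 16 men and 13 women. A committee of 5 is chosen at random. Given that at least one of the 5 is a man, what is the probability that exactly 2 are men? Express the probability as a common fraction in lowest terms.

220/753

Work in counts. Selections with at least one man: C(29,5) − C(13,5) = 118755 − 1287 = 117468.
Of those, selections where exactly 2 are men: C(16,2)·C(13,3) = 120·286 = 34320.
Conditional probability = 34320/117468 = 220/753.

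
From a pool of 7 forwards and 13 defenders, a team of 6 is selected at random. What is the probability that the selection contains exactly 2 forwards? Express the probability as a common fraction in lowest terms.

There are C(20,6) = 38760 ways to choose 6 from 20.
Selections with exactly 2 forwards: choose 2 of the 7 forwards and 4 of the 13 defenders, C(7,2)·C(13,4) = 21·715 = 15015.
Probability = 15015/38760 = 1001/2584.

1001/2584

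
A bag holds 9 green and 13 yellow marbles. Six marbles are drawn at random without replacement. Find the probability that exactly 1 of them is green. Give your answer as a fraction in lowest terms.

Total number of selections: C(22,6) = 74613.
Selections with exactly 1 green: choose 1 of the 9 green and 5 of the 13 yellow, C(9,1)·C(13,5) = 9·1287 = 11583.
Probability = 11583/74613 = 351/2261.

351/2261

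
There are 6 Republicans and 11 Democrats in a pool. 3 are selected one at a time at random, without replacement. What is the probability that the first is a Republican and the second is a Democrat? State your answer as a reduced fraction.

33/136

Multiply the conditional probabilities at each draw: 6/17 · 11/16 = 66/272 = 33/136.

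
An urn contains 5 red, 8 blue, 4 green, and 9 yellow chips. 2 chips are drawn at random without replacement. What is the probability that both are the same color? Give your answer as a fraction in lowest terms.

16/65

There are C(26,2) = 325 ways to draw 2 chips.
All same color: C(5,2) + C(8,2) + C(4,2) + C(9,2) = 10 + 28 + 6 + 36 = 80.
Probability = 80/325 = 16/65.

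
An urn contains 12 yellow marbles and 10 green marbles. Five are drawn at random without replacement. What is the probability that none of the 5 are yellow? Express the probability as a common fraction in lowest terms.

There are C(22,5) = 26334 possible selections.
Selections with no yellow (all green): C(10,5) = 252.
Probability = 252/26334 = 2/209.

2/209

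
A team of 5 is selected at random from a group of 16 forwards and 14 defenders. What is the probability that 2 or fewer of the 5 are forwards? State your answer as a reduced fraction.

113/261

There are C(30,5) = 142506 ways to choose the 5.
Favorable selections (2 or fewer forwards): C(16,0)·C(14,5) + C(16,1)·C(14,4) + C(16,2)·C(14,3) = 2002 + 16016 + 43680 = 61698.
Probability = 61698/142506 = 113/261.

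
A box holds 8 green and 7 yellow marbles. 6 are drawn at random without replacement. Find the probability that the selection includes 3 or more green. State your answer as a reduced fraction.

Total selections: C(15,6) = 5005.
Count the complement (fewer than 3 green): C(8,0)·C(7,6) + C(8,1)·C(7,5) + C(8,2)·C(7,4) = 7 + 168 + 980 = 1155.
Probability = 1 − 1155/5005 = 3850/5005 = 10/13.

10/13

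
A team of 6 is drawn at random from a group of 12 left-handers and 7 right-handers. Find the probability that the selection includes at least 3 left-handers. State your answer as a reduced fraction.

There are C(19,6) = 27132 ways to choose the 6.
Count the complement (fewer than 3 left-handers): C(12,0)·C(7,6) + C(12,1)·C(7,5) + C(12,2)·C(7,4) = 7 + 252 + 2310 = 2569.
Probability = 1 − 2569/27132 = 24563/27132 = 3509/3876.

3509/3876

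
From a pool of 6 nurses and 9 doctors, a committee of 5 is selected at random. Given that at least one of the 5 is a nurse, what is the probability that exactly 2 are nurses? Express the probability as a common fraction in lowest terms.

Work in counts. Selections with at least one nurse: C(15,5) − C(9,5) = 3003 − 126 = 2877.
Of those, selections where exactly 2 are nurses: C(6,2)·C(9,3) = 15·84 = 1260.
Conditional probability = 1260/2877 = 60/137.

60/137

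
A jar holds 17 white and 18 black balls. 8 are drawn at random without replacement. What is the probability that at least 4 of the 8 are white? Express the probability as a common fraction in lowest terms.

There are C(35,8) = 23535820 ways to choose the 8.
Count the complement (fewer than 4 white): C(17,0)·C(18,8) + C(17,1)·C(18,7) + C(17,2)·C(18,6) + C(17,3)·C(18,5) = 43758 + 541008 + 2524704 + 5826240 = 8935710.
Probability = 1 − 8935710/23535820 = 14600110/23535820 = 12269/19778.

12269/19778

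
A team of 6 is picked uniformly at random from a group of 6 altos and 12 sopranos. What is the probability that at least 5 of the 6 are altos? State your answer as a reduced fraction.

There are C(18,6) = 18564 ways to choose the 6.
Favorable selections (at least 5 altos): C(6,5)·C(12,1) + C(6,6)·C(12,0) = 72 + 1 = 73.
Probability = 73/18564.

73/18564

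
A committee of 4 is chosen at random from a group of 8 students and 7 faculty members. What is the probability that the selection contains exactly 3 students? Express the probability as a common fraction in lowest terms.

56/195

There are C(15,4) = 1365 ways to choose 4 from 15.
Selections with exactly 3 students: choose 3 of the 8 students and 1 of the 7 faculty members, C(8,3)·C(7,1) = 56·7 = 392.
Probability = 392/1365 = 56/195.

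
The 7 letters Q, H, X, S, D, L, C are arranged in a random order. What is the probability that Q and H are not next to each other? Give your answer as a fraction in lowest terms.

5/7

There are 7! = 5040 arrangements.
Arrangements with Q and H adjacent: 2·6! = 1440.
So not adjacent: 5040 − 1440 = 3600, probability 3600/5040 = 5/7.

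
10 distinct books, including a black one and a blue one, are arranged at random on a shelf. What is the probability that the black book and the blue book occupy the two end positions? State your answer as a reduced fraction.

1/45

There are 10! = 3628800 arrangements.
Place the black book and the blue book at the ends in 2 ways, arrange the remaining 8 in 8! = 40320 ways: 2·40320 = 80640.
Probability = 80640/3628800 = 1/45.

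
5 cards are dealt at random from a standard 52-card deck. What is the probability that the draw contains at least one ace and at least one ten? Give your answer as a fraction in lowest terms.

6509/64974

There are C(52,5) = 2598960 possible draws.
By inclusion-exclusion on the complements, draws missing all aces or all tens: C(48,5) + C(48,5) − C(44,5) = 1712304 + 1712304 − 1086008 = 2338600.
So draws with at least one of each: 2598960 − 2338600 = 260360, probability 260360/2598960 = 6509/64974.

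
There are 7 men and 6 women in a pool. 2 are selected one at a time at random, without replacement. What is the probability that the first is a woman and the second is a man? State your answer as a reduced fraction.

7/26

Multiply the conditional probabilities at each draw: 6/13 · 7/12 = 42/156 = 7/26.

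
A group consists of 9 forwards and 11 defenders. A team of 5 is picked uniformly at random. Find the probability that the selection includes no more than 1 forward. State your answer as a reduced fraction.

There are C(20,5) = 15504 ways to choose the 5.
Favorable selections (no more than 1 forward): C(9,0)·C(11,5) + C(9,1)·C(11,4) = 462 + 2970 = 3432.
Probability = 3432/15504 = 143/646.

143/646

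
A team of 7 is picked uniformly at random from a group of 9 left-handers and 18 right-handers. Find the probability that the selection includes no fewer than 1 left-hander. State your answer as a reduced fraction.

3659/3795

Total selections: C(27,7) = 888030.
Favorable selections (no fewer than 1 left-hander): C(9,1)·C(18,6) + C(9,2)·C(18,5) + C(9,3)·C(18,4) + C(9,4)·C(18,3) + C(9,5)·C(18,2) + C(9,6)·C(18,1) + C(9,7)·C(18,0) = 167076 + 308448 + 257040 + 102816 + 19278 + 1512 + 36 = 856206.
Probability = 856206/888030 = 3659/3795.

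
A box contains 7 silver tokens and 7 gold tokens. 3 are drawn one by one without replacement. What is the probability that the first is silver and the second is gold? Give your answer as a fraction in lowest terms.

Multiply the conditional probabilities at each draw: 7/14 · 7/13 = 49/182 = 7/26.

7/26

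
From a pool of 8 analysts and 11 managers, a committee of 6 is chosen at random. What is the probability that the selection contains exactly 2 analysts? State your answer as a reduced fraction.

The sample space is all 6-subsets of the 19: C(19,6) = 27132.
Selections with exactly 2 analysts: choose 2 of the 8 analysts and 4 of the 11 managers, C(8,2)·C(11,4) = 28·330 = 9240.
Probability = 9240/27132 = 110/323.

110/323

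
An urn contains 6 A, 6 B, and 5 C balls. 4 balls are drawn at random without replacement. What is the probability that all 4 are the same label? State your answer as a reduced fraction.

There are C(17,4) = 2380 ways to draw 4 balls.
All same label: C(6,4) + C(6,4) + C(5,4) = 15 + 15 + 5 = 35.
Probability = 35/2380 = 1/68.

1/68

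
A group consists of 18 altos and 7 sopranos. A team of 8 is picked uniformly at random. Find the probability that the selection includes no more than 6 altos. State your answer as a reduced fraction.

90561/120175

Total selections: C(25,8) = 1081575.
Count the complement (more than 6 altos): C(18,7)·C(7,1) + C(18,8)·C(7,0) = 222768 + 43758 = 266526.
Probability = 1 − 266526/1081575 = 815049/1081575 = 90561/120175.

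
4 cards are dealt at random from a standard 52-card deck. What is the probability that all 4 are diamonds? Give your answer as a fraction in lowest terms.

11/4165

There are C(52,4) = 270725 possible 4-card hands.
Hands that are all diamonds: C(13,4) = 715.
Probability = 715/270725 = 11/4165.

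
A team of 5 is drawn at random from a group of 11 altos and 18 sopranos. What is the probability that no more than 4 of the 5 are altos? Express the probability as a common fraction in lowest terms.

Total selections: C(29,5) = 118755.
The complement is exactly 5 altos: C(11,5)·C(18,0) = 462.
Probability = 1 − 462/118755 = 118293/118755 = 5633/5655.

5633/5655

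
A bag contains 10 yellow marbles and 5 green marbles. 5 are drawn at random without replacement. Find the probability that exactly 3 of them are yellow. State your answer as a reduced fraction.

Total number of selections: C(15,5) = 3003.
Selections with exactly 3 yellow: choose 3 of the 10 yellow and 2 of the 5 green, C(10,3)·C(5,2) = 120·10 = 1200.
Probability = 1200/3003 = 400/1001.

400/1001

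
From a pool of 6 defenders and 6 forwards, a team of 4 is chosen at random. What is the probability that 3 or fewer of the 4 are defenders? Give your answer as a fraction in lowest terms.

32/33

There are C(12,4) = 495 ways to choose the 4.
The complement is exactly 4 defenders: C(6,4)·C(6,0) = 15.
Probability = 1 − 15/495 = 480/495 = 32/33.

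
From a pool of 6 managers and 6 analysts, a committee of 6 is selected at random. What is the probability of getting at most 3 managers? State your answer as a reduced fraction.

Total selections: C(12,6) = 924.
Count the complement (more than 3 managers): C(6,4)·C(6,2) + C(6,5)·C(6,1) + C(6,6)·C(6,0) = 225 + 36 + 1 = 262.
Probability = 1 − 262/924 = 662/924 = 331/462.

331/462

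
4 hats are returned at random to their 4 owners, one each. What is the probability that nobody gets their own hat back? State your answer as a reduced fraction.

3/8

There are 4! = 24 assignments.
By inclusion-exclusion, assignments with no fixed points: C(4,0)·4! − C(4,1)·3! + C(4,2)·2! − C(4,3)·1! + C(4,4)·0! = 9.
Probability = 9/24 = 3/8.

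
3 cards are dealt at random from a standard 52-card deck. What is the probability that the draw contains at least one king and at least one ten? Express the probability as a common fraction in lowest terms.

There are C(52,3) = 22100 possible draws.
By inclusion-exclusion on the complements, draws missing all kings or all tens: C(48,3) + C(48,3) − C(44,3) = 17296 + 17296 − 13244 = 21348.
So draws with at least one of each: 22100 − 21348 = 752, probability 752/22100 = 188/5525.

188/5525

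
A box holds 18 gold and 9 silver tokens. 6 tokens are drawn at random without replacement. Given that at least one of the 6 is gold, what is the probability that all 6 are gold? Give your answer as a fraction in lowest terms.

3094/49321

Work in counts. Selections with at least one gold: C(27,6) − C(9,6) = 296010 − 84 = 295926.
Of those, selections where all 6 are gold: C(18,6) = 18564.
Conditional probability = 18564/295926 = 3094/49321.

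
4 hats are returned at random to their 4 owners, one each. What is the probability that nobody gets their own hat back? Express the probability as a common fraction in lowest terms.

There are 4! = 24 assignments.
By inclusion-exclusion, assignments with no fixed points: C(4,0)·4! − C(4,1)·3! + C(4,2)·2! − C(4,3)·1! + C(4,4)·0! = 9.
Probability = 9/24 = 3/8.

3/8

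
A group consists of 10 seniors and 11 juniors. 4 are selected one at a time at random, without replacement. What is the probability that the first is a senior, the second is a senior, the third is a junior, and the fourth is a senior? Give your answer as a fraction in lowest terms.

Multiply the conditional probabilities at each draw: 10/21 · 9/20 · 11/19 · 8/18 = 7920/143640 = 22/399.

22/399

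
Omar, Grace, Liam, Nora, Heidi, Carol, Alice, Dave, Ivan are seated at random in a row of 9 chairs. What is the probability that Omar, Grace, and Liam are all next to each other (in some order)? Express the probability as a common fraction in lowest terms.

1/12

There are 9! = 362880 arrangements.
Treat the three as one block: 7! placements × 3! orders within the block = 5040·6 = 30240.
Probability = 30240/362880 = 1/12.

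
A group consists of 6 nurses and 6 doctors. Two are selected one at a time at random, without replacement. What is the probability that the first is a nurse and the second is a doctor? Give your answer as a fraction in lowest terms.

3/11

Multiply the conditional probabilities at each draw: 6/12 · 6/11 = 36/132 = 3/11.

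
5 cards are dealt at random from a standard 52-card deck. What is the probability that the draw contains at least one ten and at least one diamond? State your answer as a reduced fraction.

There are C(52,5) = 2598960 possible draws.
By inclusion-exclusion on the complements, draws missing all tens or all diamonds: C(48,5) + C(39,5) − C(36,5) = 1712304 + 575757 − 376992 = 1911069.
So draws with at least one of each: 2598960 − 1911069 = 687891, probability 687891/2598960 = 229297/866320.

229297/866320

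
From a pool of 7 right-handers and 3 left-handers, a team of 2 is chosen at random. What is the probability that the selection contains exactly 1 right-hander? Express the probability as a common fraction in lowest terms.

7/15

There are C(10,2) = 45 ways to choose 2 from 10.
Selections with exactly 1 right-hander: choose 1 of the 7 right-handers and 1 of the 3 left-handers, C(7,1)·C(3,1) = 7·3 = 21.
Probability = 21/45 = 7/15.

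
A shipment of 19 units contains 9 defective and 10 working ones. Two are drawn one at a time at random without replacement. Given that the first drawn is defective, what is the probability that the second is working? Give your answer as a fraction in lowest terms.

5/9

After removing one defective, 18 remain: 8 defective and 10 working.
So the probability the next is working is 10/18 = 5/9.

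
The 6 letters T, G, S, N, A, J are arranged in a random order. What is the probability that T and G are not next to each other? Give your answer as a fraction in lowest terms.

There are 6! = 720 arrangements.
Arrangements with T and G adjacent: 2·5! = 240.
So not adjacent: 720 − 240 = 480, probability 480/720 = 2/3.

2/3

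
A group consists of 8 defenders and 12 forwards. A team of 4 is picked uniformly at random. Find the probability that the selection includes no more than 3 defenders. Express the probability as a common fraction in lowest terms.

Total selections: C(20,4) = 4845.
The complement is exactly 4 defenders: C(8,4)·C(12,0) = 70.
Probability = 1 − 70/4845 = 4775/4845 = 955/969.

955/969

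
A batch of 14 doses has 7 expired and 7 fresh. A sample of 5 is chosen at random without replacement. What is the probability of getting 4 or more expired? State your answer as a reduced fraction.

There are C(14,5) = 2002 ways to choose the 5.
Favorable selections (4 or more expired): C(7,4)·C(7,1) + C(7,5)·C(7,0) = 245 + 21 = 266.
Probability = 266/2002 = 19/143.

19/143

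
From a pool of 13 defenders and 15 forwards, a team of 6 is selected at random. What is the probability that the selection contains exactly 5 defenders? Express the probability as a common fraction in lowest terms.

33/644

Total number of selections: C(28,6) = 376740.
Selections with exactly 5 defenders: choose 5 of the 13 defenders and 1 of the 15 forwards, C(13,5)·C(15,1) = 1287·15 = 19305.
Probability = 19305/376740 = 33/644.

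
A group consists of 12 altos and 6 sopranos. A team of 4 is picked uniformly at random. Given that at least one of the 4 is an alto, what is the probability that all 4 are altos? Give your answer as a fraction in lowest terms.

Work in counts. Selections with at least one alto: C(18,4) − C(6,4) = 3060 − 15 = 3045.
Of those, selections where all 4 are altos: C(12,4) = 495.
Conditional probability = 495/3045 = 33/203.

33/203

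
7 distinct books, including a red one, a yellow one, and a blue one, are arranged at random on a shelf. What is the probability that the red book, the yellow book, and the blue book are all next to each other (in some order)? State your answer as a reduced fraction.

There are 7! = 5040 arrangements.
Treat the three as one block: 5! placements × 3! orders within the block = 120·6 = 720.
Probability = 720/5040 = 1/7.

1/7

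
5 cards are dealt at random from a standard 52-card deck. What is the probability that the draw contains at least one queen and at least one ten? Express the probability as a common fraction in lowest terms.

6509/64974

There are C(52,5) = 2598960 possible draws.
By inclusion-exclusion on the complements, draws missing all queens or all tens: C(48,5) + C(48,5) − C(44,5) = 1712304 + 1712304 − 1086008 = 2338600.
So draws with at least one of each: 2598960 − 2338600 = 260360, probability 260360/2598960 = 6509/64974.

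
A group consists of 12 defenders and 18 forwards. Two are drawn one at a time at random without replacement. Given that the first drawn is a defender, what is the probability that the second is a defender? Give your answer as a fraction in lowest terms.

After removing one defender, 29 remain: 11 defenders and 18 forwards.
So the probability the next is a defender is 11/29.

11/29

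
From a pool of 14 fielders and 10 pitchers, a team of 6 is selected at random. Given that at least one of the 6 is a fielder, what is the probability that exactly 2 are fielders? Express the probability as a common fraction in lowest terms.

1365/9599

Work in counts. Selections with at least one fielder: C(24,6) − C(10,6) = 134596 − 210 = 134386.
Of those, selections where exactly 2 are fielders: C(14,2)·C(10,4) = 91·210 = 19110.
Conditional probability = 19110/134386 = 1365/9599.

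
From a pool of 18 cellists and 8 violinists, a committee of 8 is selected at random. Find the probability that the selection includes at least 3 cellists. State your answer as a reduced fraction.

Total selections: C(26,8) = 1562275.
Count the complement (fewer than 3 cellists): C(18,0)·C(8,8) + C(18,1)·C(8,7) + C(18,2)·C(8,6) = 1 + 144 + 4284 = 4429.
Probability = 1 − 4429/1562275 = 1557846/1562275.

1557846/1562275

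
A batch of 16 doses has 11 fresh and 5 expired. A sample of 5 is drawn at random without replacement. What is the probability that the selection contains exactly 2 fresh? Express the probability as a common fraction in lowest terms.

The sample space is all 5-subsets of the 16: C(16,5) = 4368.
Selections with exactly 2 fresh: choose 2 of the 11 fresh and 3 of the 5 expired, C(11,2)·C(5,3) = 55·10 = 550.
Probability = 550/4368 = 275/2184.

275/2184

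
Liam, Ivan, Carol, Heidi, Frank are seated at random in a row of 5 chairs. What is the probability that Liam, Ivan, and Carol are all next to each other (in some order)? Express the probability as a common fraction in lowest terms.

There are 5! = 120 arrangements.
Treat the three as one block: 3! placements × 3! orders within the block = 6·6 = 36.
Probability = 36/120 = 3/10.

3/10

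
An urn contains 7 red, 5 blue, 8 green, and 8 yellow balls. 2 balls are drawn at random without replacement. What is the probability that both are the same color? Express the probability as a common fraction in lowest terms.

There are C(28,2) = 378 ways to draw 2 balls.
All same color: C(7,2) + C(5,2) + C(8,2) + C(8,2) = 21 + 10 + 28 + 28 = 87.
Probability = 87/378 = 29/126.

29/126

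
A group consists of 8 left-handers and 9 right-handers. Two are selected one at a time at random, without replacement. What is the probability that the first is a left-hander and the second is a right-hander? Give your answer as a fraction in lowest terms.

Multiply the conditional probabilities at each draw: 8/17 · 9/16 = 72/272 = 9/34.

9/34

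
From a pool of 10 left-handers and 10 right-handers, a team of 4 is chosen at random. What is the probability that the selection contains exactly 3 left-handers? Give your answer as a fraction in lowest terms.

80/323

There are C(20,4) = 4845 ways to choose 4 from 20.
Selections with exactly 3 left-handers: choose 3 of the 10 left-handers and 1 of the 10 right-handers, C(10,3)·C(10,1) = 120·10 = 1200.
Probability = 1200/4845 = 80/323.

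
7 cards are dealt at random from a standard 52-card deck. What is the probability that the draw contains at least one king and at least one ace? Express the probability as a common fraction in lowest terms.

3105873/16723070

There are C(52,7) = 133784560 possible draws.
By inclusion-exclusion on the complements, draws missing all kings or all aces: C(48,7) + C(48,7) − C(44,7) = 73629072 + 73629072 − 38320568 = 108937576.
So draws with at least one of each: 133784560 − 108937576 = 24846984, probability 24846984/133784560 = 3105873/16723070.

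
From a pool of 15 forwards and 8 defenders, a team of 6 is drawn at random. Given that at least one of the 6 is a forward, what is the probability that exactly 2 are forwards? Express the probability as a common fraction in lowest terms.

Work in counts. Selections with at least one forward: C(23,6) − C(8,6) = 100947 − 28 = 100919.
Of those, selections where exactly 2 are forwards: C(15,2)·C(8,4) = 105·70 = 7350.
Conditional probability = 7350/100919 = 1050/14417.

1050/14417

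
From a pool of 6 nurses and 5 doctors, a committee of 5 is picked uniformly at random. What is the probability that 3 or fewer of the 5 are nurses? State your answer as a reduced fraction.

127/154

There are C(11,5) = 462 ways to choose the 5.
Count the complement (more than 3 nurses): C(6,4)·C(5,1) + C(6,5)·C(5,0) = 75 + 6 = 81.
Probability = 1 − 81/462 = 381/462 = 127/154.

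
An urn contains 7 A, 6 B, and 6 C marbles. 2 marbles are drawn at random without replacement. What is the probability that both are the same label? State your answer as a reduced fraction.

17/57

There are C(19,2) = 171 ways to draw 2 marbles.
All same label: C(7,2) + C(6,2) + C(6,2) = 21 + 15 + 15 = 51.
Probability = 51/171 = 17/57.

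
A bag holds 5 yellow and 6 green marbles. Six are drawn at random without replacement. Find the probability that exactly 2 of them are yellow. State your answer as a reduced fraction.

25/77

There are C(11,6) = 462 ways to choose 6 from 11.
Selections with exactly 2 yellow: choose 2 of the 5 yellow and 4 of the 6 green, C(5,2)·C(6,4) = 10·15 = 150.
Probability = 150/462 = 25/77.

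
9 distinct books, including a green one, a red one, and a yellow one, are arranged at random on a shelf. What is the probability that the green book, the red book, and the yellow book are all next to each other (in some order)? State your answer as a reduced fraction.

1/12

There are 9! = 362880 arrangements.
Treat the three as one block: 7! placements × 3! orders within the block = 5040·6 = 30240.
Probability = 30240/362880 = 1/12.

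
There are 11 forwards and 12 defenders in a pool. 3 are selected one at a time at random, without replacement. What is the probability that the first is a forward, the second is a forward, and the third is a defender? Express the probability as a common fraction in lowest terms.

Multiply the conditional probabilities at each draw: 11/23 · 10/22 · 12/21 = 1320/10626 = 20/161.

20/161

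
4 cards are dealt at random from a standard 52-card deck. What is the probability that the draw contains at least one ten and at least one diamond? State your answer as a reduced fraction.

52799/270725

There are C(52,4) = 270725 possible draws.
By inclusion-exclusion on the complements, draws missing all tens or all diamonds: C(48,4) + C(39,4) − C(36,4) = 194580 + 82251 − 58905 = 217926.
So draws with at least one of each: 270725 − 217926 = 52799, probability 52799/270725.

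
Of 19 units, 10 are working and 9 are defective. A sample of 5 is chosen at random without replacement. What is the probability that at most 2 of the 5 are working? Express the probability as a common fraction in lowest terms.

287/646

Total selections: C(19,5) = 11628.
Favorable selections (at most 2 working): C(10,0)·C(9,5) + C(10,1)·C(9,4) + C(10,2)·C(9,3) = 126 + 1260 + 3780 = 5166.
Probability = 5166/11628 = 287/646.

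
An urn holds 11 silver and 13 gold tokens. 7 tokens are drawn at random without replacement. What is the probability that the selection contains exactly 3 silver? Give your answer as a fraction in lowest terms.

3575/10488

There are C(24,7) = 346104 ways to choose 7 from 24.
Selections with exactly 3 silver: choose 3 of the 11 silver and 4 of the 13 gold, C(11,3)·C(13,4) = 165·715 = 117975.
Probability = 117975/346104 = 3575/10488.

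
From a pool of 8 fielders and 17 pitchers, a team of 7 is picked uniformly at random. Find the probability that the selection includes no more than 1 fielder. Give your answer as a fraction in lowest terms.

Total selections: C(25,7) = 480700.
Favorable selections (no more than 1 fielder): C(8,0)·C(17,7) + C(8,1)·C(17,6) = 19448 + 99008 = 118456.
Probability = 118456/480700 = 29614/120175.

29614/120175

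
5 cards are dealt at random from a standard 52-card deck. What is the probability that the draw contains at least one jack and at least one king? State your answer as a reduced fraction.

6509/64974

There are C(52,5) = 2598960 possible draws.
By inclusion-exclusion on the complements, draws missing all jacks or all kings: C(48,5) + C(48,5) − C(44,5) = 1712304 + 1712304 − 1086008 = 2338600.
So draws with at least one of each: 2598960 − 2338600 = 260360, probability 260360/2598960 = 6509/64974.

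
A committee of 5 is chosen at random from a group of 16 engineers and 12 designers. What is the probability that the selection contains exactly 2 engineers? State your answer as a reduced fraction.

Total number of selections: C(28,5) = 98280.
Selections with exactly 2 engineers: choose 2 of the 16 engineers and 3 of the 12 designers, C(16,2)·C(12,3) = 120·220 = 26400.
Probability = 26400/98280 = 220/819.

220/819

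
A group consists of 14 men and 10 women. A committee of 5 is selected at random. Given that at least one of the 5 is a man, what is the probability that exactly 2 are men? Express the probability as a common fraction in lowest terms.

130/503

Work in counts. Selections with at least one man: C(24,5) − C(10,5) = 42504 − 252 = 42252.
Of those, selections where exactly 2 are men: C(14,2)·C(10,3) = 91·120 = 10920.
Conditional probability = 10920/42252 = 130/503.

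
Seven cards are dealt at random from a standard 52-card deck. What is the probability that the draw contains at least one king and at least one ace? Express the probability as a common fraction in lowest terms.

3105873/16723070

There are C(52,7) = 133784560 possible draws.
By inclusion-exclusion on the complements, draws missing all kings or all aces: C(48,7) + C(48,7) − C(44,7) = 73629072 + 73629072 − 38320568 = 108937576.
So draws with at least one of each: 133784560 − 108937576 = 24846984, probability 24846984/133784560 = 3105873/16723070.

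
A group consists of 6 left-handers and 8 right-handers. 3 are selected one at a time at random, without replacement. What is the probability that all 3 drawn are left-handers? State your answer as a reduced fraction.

Multiply the conditional probabilities at each draw: 6/14 · 5/13 · 4/12 = 120/2184 = 5/91.

5/91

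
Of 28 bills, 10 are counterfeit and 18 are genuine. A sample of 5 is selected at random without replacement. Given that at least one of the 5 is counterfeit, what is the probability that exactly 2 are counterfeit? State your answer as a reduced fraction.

255/623

Work in counts. Selections with at least one counterfeit: C(28,5) − C(18,5) = 98280 − 8568 = 89712.
Of those, selections where exactly 2 are counterfeit: C(10,2)·C(18,3) = 45·816 = 36720.
Conditional probability = 36720/89712 = 255/623.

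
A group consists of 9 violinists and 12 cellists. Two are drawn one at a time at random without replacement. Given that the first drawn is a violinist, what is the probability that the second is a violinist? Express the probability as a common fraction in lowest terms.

After removing one violinist, 20 remain: 8 violinists and 12 cellists.
So the probability the next is a violinist is 8/20 = 2/5.

2/5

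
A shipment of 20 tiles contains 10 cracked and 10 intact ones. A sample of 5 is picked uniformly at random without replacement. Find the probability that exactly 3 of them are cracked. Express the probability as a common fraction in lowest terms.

There are C(20,5) = 15504 ways to choose 5 from 20.
Selections with exactly 3 cracked: choose 3 of the 10 cracked and 2 of the 10 intact, C(10,3)·C(10,2) = 120·45 = 5400.
Probability = 5400/15504 = 225/646.

225/646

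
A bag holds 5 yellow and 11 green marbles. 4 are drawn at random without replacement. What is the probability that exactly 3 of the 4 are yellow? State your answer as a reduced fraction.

There are C(16,4) = 1820 ways to choose 4 from 16.
Selections with exactly 3 yellow: choose 3 of the 5 yellow and 1 of the 11 green, C(5,3)·C(11,1) = 10·11 = 110.
Probability = 110/1820 = 11/182.

11/182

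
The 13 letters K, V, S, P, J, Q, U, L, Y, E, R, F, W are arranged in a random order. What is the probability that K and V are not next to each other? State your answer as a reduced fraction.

There are 13! = 6227020800 arrangements.
Arrangements with K and V adjacent: 2·12! = 958003200.
So not adjacent: 6227020800 − 958003200 = 5269017600, probability 5269017600/6227020800 = 11/13.

11/13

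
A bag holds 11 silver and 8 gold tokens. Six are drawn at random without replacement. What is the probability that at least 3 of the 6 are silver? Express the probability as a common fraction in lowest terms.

539/646

There are C(19,6) = 27132 ways to choose the 6.
Favorable selections (at least 3 silver): C(11,3)·C(8,3) + C(11,4)·C(8,2) + C(11,5)·C(8,1) + C(11,6)·C(8,0) = 9240 + 9240 + 3696 + 462 = 22638.
Probability = 22638/27132 = 539/646.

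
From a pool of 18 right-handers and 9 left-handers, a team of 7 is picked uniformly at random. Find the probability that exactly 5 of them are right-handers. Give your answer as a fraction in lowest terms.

There are C(27,7) = 888030 ways to choose 7 from 27.
Selections with exactly 5 right-handers: choose 5 of the 18 right-handers and 2 of the 9 left-handers, C(18,5)·C(9,2) = 8568·36 = 308448.
Probability = 308448/888030 = 5712/16445.

5712/16445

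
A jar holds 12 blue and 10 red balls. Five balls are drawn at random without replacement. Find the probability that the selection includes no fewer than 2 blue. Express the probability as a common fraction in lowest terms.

17/19

Total selections: C(22,5) = 26334.
Favorable selections (no fewer than 2 blue): C(12,2)·C(10,3) + C(12,3)·C(10,2) + C(12,4)·C(10,1) + C(12,5)·C(10,0) = 7920 + 9900 + 4950 + 792 = 23562.
Probability = 23562/26334 = 17/19.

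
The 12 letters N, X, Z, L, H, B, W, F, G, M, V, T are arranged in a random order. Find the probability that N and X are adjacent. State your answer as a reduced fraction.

There are 12! = 479001600 arrangements.
Treat N and X as a block: 11! arrangements of the blocks × 2 orders within the block = 2·39916800 = 79833600.
Probability = 79833600/479001600 = 1/6.

1/6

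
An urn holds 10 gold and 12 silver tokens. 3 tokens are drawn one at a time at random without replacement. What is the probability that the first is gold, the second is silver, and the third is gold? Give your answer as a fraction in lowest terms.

9/77

Multiply the conditional probabilities at each draw: 10/22 · 12/21 · 9/20 = 1080/9240 = 9/77.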